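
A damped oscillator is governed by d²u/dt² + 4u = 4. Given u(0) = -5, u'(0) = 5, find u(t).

Characteristic equation r² + 4 = 0 has discriminant (0)² - 4·(4) = -16 < 0, so r = ± 2i.
Hence u_h = C1*cos(2*t) + C2*sin(2*t).
For the particular solution try u_p = A0. Substituting and matching coefficients of each power of t gives A0 = 1, so u_p = 1.
General solution: u = 1 + C1*cos(2*t) + C2*sin(2*t).
Apply the initial conditions: u(0) = 1 + C1 = -5 and u'(0) = 2*C2 = 5. Solving gives C1 = -6, C2 = 5/2.

u = 1 - 6*cos(2*t) + 5*sin(2*t)/2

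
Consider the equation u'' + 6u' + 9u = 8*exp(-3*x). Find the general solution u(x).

u = C1*exp(-3*x) + 4*x**2*exp(-3*x) + C2*x*exp(-3*x)

Characteristic equation r² + 6r + 9 = 0 has discriminant (6)² - 4·(9) = 0, so r = -3 is a repeated root.
Hence u_h = (C1 + C2*x)*exp(-3*x).
Since exp(-3*x) solves the homogeneous equation (r = -3 is a root of multiplicity 2), multiply the trial by x^2. Try u_p = A*x^2*exp(-3*x). Substituting into the equation and dividing by exp(-3*x) gives A = 4, so u_p = 4*x^2*exp(-3*x).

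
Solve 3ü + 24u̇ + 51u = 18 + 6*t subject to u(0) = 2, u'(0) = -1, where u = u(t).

u = 86/289 + 2*t/17 + 492*cos(t)*exp(-4*t)/289 + 1645*exp(-4*t)*sin(t)/289

Divide through by 3: u'' + 8u' + 17u = 6 + 2*t.
Characteristic equation r² + 8r + 17 = 0 has discriminant (8)² - 4·(17) = -4 < 0, so r = -4 ± i.
Hence u_h = C1*cos(t)*exp(-4*t) + C2*exp(-4*t)*sin(t).
For the particular solution try u_p = A0 + A1*t. Substituting and matching coefficients of each power of t gives A0 = 86/289, A1 = 2/17, so u_p = 86/289 + 2*t/17.
General solution: u = 86/289 + 2*t/17 + C1*cos(t)*exp(-4*t) + C2*exp(-4*t)*sin(t).
Apply the initial conditions: u(0) = 86/289 + C1 = 2 and u'(0) = 2/17 + C2 - 4*C1 = -1. Solving gives C1 = 492/289, C2 = 1645/289.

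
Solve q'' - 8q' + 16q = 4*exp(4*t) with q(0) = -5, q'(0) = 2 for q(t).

q = -5*exp(4*t) + 2*t**2*exp(4*t) + 22*t*exp(4*t)

Characteristic equation r² - 8r + 16 = 0 has discriminant (-8)² - 4·(16) = 0, so r = 4 is a repeated root.
Hence q_h = (C1 + C2*t)*exp(4*t).
Since exp(4*t) solves the homogeneous equation (r = 4 is a root of multiplicity 2), multiply the trial by t^2. Try q_p = A*t^2*exp(4*t). Substituting into the equation and dividing by exp(4*t) gives A = 2, so q_p = 2*t^2*exp(4*t).
General solution: q = C1*exp(4*t) + 2*t^2*exp(4*t) + C2*t*exp(4*t).
Apply the initial conditions: q(0) = C1 = -5 and q'(0) = C2 + 4*C1 = 2. Solving gives C1 = -5, C2 = 22.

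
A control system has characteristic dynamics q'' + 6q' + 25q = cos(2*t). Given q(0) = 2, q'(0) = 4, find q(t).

q = 4*sin(2*t)/195 + 7*cos(2*t)/195 + 383*cos(4*t)*exp(-3*t)/195 + 1921*exp(-3*t)*sin(4*t)/780

Characteristic equation r² + 6r + 25 = 0 has discriminant (6)² - 4·(25) = -64 < 0, so r = -3 ± 4i.
Hence q_h = C1*cos(4*t)*exp(-3*t) + C2*exp(-3*t)*sin(4*t).
Try q_p = A*cos(2*t) + B*sin(2*t). Substituting and equating the coefficients of cos(2t) and sin(2t) gives A = 7/195, B = 4/195, so q_p = 4*sin(2*t)/195 + 7*cos(2*t)/195.
General solution: q = 4*sin(2*t)/195 + 7*cos(2*t)/195 + C1*cos(4*t)*exp(-3*t) + C2*exp(-3*t)*sin(4*t).
Apply the initial conditions: q(0) = 7/195 + C1 = 2 and q'(0) = 8/195 - 3*C1 + 4*C2 = 4. Solving gives C1 = 383/195, C2 = 1921/780.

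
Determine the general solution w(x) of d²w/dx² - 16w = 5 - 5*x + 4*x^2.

Characteristic equation r² - 16 = 0 factors as (r - 4)(r + 4) = 0, so r = 4, -4.
Hence w_h = C1*exp(4*x) + C2*exp(-4*x).
For the particular solution try w_p = A0 + A1*x + A2*x^2. Substituting and matching coefficients of each power of x gives A0 = -11/32, A1 = 5/16, A2 = -1/4, so w_p = -11/32 - x^2/4 + 5*x/16.

w = -11/32 - x**2/4 + 5*x/16 + C1*exp(4*x) + C2*exp(-4*x)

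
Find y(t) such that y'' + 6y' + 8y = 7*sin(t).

Characteristic equation r² + 6r + 8 = 0 factors as (r + 4)(r + 2) = 0, so r = -4, -2.
Hence y_h = C1*exp(-4*t) + C2*exp(-2*t).
Try y_p = A*cos(t) + B*sin(t). Substituting and equating the coefficients of cos(t) and sin(t) gives A = -42/85, B = 49/85, so y_p = -42*cos(t)/85 + 49*sin(t)/85.

y = -42*cos(t)/85 + 49*sin(t)/85 + C1*exp(-4*t) + C2*exp(-2*t)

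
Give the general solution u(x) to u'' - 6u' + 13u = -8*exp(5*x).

Characteristic equation r² - 6r + 13 = 0 has discriminant (-6)² - 4·(13) = -16 < 0, so r = 3 ± 2i.
Hence u_h = C1*cos(2*x)*exp(3*x) + C2*exp(3*x)*sin(2*x).
Try u_p = A*exp(5*x). Substituting into the equation and dividing by exp(5*x) gives A = -1, so u_p = -exp(5*x).

u = -exp(5*x) + C1*cos(2*x)*exp(3*x) + C2*exp(3*x)*sin(2*x)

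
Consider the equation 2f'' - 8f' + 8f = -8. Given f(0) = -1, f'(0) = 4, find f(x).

Divide through by 2: f'' - 4f' + 4f = -4.
Characteristic equation r² - 4r + 4 = 0 has discriminant (-4)² - 4·(4) = 0, so r = 2 is a repeated root.
Hence f_h = (C1 + C2*x)*exp(2*x).
For the particular solution try f_p = A0. Substituting and matching coefficients of each power of x gives A0 = -1, so f_p = -1.
General solution: f = -1 + C1*exp(2*x) + C2*x*exp(2*x).
Apply the initial conditions: f(0) = -1 + C1 = -1 and f'(0) = C2 + 2*C1 = 4. Solving gives C1 = 0, C2 = 4.

f = -1 + 4*x*exp(2*x)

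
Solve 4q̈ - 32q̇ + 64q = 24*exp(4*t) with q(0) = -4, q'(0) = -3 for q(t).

q = -4*exp(4*t) + 3*t**2*exp(4*t) + 13*t*exp(4*t)

Divide through by 4: q'' - 8q' + 16q = 6*exp(4*t).
Characteristic equation r² - 8r + 16 = 0 has discriminant (-8)² - 4·(16) = 0, so r = 4 is a repeated root.
Hence q_h = (C1 + C2*t)*exp(4*t).
Since exp(4*t) solves the homogeneous equation (r = 4 is a root of multiplicity 2), multiply the trial by t^2. Try q_p = A*t^2*exp(4*t). Substituting into the equation and dividing by exp(4*t) gives A = 3, so q_p = 3*t^2*exp(4*t).
General solution: q = C1*exp(4*t) + 3*t^2*exp(4*t) + C2*t*exp(4*t).
Apply the initial conditions: q(0) = C1 = -4 and q'(0) = C2 + 4*C1 = -3. Solving gives C1 = -4, C2 = 13.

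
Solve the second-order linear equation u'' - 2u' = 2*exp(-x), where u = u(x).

Characteristic equation r² - 2r = 0 factors as (r - 2)r = 0, so r = 2, 0.
Hence u_h = C1*exp(2*x) + C2.
Try u_p = A*exp(-x). Substituting into the equation and dividing by exp(-x) gives A = 2/3, so u_p = 2*exp(-x)/3.

u = C2 + 2*exp(-x)/3 + C1*exp(2*x)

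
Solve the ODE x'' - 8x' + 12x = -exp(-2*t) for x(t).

x = -exp(-2*t)/32 + C1*exp(2*t) + C2*exp(6*t)

Characteristic equation r² - 8r + 12 = 0 factors as (r - 2)(r - 6) = 0, so r = 2, 6.
Hence x_h = C1*exp(2*t) + C2*exp(6*t).
Try x_p = A*exp(-2*t). Substituting into the equation and dividing by exp(-2*t) gives A = -1/32, so x_p = -exp(-2*t)/32.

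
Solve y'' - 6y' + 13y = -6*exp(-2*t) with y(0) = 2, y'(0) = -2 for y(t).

y = -6*exp(-2*t)/29 - 131*exp(3*t)*sin(2*t)/29 + 64*cos(2*t)*exp(3*t)/29

Characteristic equation r² - 6r + 13 = 0 has discriminant (-6)² - 4·(13) = -16 < 0, so r = 3 ± 2i.
Hence y_h = C1*cos(2*t)*exp(3*t) + C2*exp(3*t)*sin(2*t).
Try y_p = A*exp(-2*t). Substituting into the equation and dividing by exp(-2*t) gives A = -6/29, so y_p = -6*exp(-2*t)/29.
General solution: y = -6*exp(-2*t)/29 + C1*cos(2*t)*exp(3*t) + C2*exp(3*t)*sin(2*t).
Apply the initial conditions: y(0) = -6/29 + C1 = 2 and y'(0) = 12/29 + 2*C2 + 3*C1 = -2. Solving gives C1 = 64/29, C2 = -131/29.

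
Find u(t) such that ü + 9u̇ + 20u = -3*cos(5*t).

u = -27*sin(5*t)/410 + 3*cos(5*t)/410 + C1*exp(-4*t) + C2*exp(-5*t)

Characteristic equation r² + 9r + 20 = 0 factors as (r + 4)(r + 5) = 0, so r = -4, -5.
Hence u_h = C1*exp(-4*t) + C2*exp(-5*t).
Try u_p = A*cos(5*t) + B*sin(5*t). Substituting and equating the coefficients of cos(5t) and sin(5t) gives A = 3/410, B = -27/410, so u_p = -27*sin(5*t)/410 + 3*cos(5*t)/410.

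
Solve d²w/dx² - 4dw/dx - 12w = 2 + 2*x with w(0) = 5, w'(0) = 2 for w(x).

w = -1/9 - x/6 + 57*exp(-2*x)/16 + 223*exp(6*x)/144

Characteristic equation r² - 4r - 12 = 0 factors as (r + 2)(r - 6) = 0, so r = -2, 6.
Hence w_h = C1*exp(-2*x) + C2*exp(6*x).
For the particular solution try w_p = A0 + A1*x. Substituting and matching coefficients of each power of x gives A0 = -1/9, A1 = -1/6, so w_p = -1/9 - x/6.
General solution: w = -1/9 - x/6 + C1*exp(-2*x) + C2*exp(6*x).
Apply the initial conditions: w(0) = -1/9 + C1 + C2 = 5 and w'(0) = -1/6 - 2*C1 + 6*C2 = 2. Solving gives C1 = 57/16, C2 = 223/144.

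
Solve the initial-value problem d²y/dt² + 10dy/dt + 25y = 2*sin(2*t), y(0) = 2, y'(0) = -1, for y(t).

y = -40*cos(2*t)/841 + 42*sin(2*t)/841 + 1722*exp(-5*t)/841 + 265*t*exp(-5*t)/29

Characteristic equation r² + 10r + 25 = 0 has discriminant (10)² - 4·(25) = 0, so r = -5 is a repeated root.
Hence y_h = (C1 + C2*t)*exp(-5*t).
Try y_p = A*cos(2*t) + B*sin(2*t). Substituting and equating the coefficients of cos(2t) and sin(2t) gives A = -40/841, B = 42/841, so y_p = -40*cos(2*t)/841 + 42*sin(2*t)/841.
General solution: y = -40*cos(2*t)/841 + 42*sin(2*t)/841 + C1*exp(-5*t) + C2*t*exp(-5*t).
Apply the initial conditions: y(0) = -40/841 + C1 = 2 and y'(0) = 84/841 + C2 - 5*C1 = -1. Solving gives C1 = 1722/841, C2 = 265/29.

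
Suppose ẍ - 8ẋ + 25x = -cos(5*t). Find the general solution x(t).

x = sin(5*t)/40 + C1*cos(3*t)*exp(4*t) + C2*exp(4*t)*sin(3*t)

Characteristic equation r² - 8r + 25 = 0 has discriminant (-8)² - 4·(25) = -36 < 0, so r = 4 ± 3i.
Hence x_h = C1*cos(3*t)*exp(4*t) + C2*exp(4*t)*sin(3*t).
Try x_p = A*cos(5*t) + B*sin(5*t). Substituting and equating the coefficients of cos(5t) and sin(5t) gives A = 0, B = 1/40, so x_p = sin(5*t)/40.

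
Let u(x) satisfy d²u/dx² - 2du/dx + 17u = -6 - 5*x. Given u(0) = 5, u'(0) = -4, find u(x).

Characteristic equation r² - 2r + 17 = 0 has discriminant (-2)² - 4·(17) = -64 < 0, so r = 1 ± 4i.
Hence u_h = C1*cos(4*x)*exp(x) + C2*exp(x)*sin(4*x).
For the particular solution try u_p = A0 + A1*x. Substituting and matching coefficients of each power of x gives A0 = -112/289, A1 = -5/17, so u_p = -112/289 - 5*x/17.
General solution: u = -112/289 - 5*x/17 + C1*cos(4*x)*exp(x) + C2*exp(x)*sin(4*x).
Apply the initial conditions: u(0) = -112/289 + C1 = 5 and u'(0) = -5/17 + C1 + 4*C2 = -4. Solving gives C1 = 1557/289, C2 = -657/289.

u = -112/289 - 5*x/17 - 657*exp(x)*sin(4*x)/289 + 1557*cos(4*x)*exp(x)/289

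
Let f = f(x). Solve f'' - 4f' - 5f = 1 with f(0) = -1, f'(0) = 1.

Characteristic equation r² - 4r - 5 = 0 factors as (r - 5)(r + 1) = 0, so r = 5, -1.
Hence f_h = C1*exp(5*x) + C2*exp(-x).
For the particular solution try f_p = A0. Substituting and matching coefficients of each power of x gives A0 = -1/5, so f_p = -1/5.
General solution: f = -1/5 + C1*exp(5*x) + C2*exp(-x).
Apply the initial conditions: f(0) = -1/5 + C1 + C2 = -1 and f'(0) = -C2 + 5*C1 = 1. Solving gives C1 = 1/30, C2 = -5/6.

f = -1/5 - 5*exp(-x)/6 + exp(5*x)/30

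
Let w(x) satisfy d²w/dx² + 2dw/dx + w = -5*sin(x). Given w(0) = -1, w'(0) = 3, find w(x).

w = -7*exp(-x)/2 + 5*cos(x)/2 - x*exp(-x)/2

Characteristic equation r² + 2r + 1 = 0 has discriminant (2)² - 4·(1) = 0, so r = -1 is a repeated root.
Hence w_h = (C1 + C2*x)*exp(-x).
Try w_p = A*cos(x) + B*sin(x). Substituting and equating the coefficients of cos(x) and sin(x) gives A = 5/2, B = 0, so w_p = 5*cos(x)/2.
General solution: w = 5*cos(x)/2 + C1*exp(-x) + C2*x*exp(-x).
Apply the initial conditions: w(0) = 5/2 + C1 = -1 and w'(0) = C2 - C1 = 3. Solving gives C1 = -7/2, C2 = -1/2.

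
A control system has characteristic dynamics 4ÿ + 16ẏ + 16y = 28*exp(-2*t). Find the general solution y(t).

y = C1*exp(-2*t) + 7*t**2*exp(-2*t)/2 + C2*t*exp(-2*t)

Divide through by 4: y'' + 4y' + 4y = 7*exp(-2*t).
Characteristic equation r² + 4r + 4 = 0 has discriminant (4)² - 4·(4) = 0, so r = -2 is a repeated root.
Hence y_h = (C1 + C2*t)*exp(-2*t).
Since exp(-2*t) solves the homogeneous equation (r = -2 is a root of multiplicity 2), multiply the trial by t^2. Try y_p = A*t^2*exp(-2*t). Substituting into the equation and dividing by exp(-2*t) gives A = 7/2, so y_p = 7*t^2*exp(-2*t)/2.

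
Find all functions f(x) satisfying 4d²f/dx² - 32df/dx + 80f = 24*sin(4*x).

Divide through by 4: f'' - 8f' + 20f = 6*sin(4*x).
Characteristic equation r² - 8r + 20 = 0 has discriminant (-8)² - 4·(20) = -16 < 0, so r = 4 ± 2i.
Hence f_h = C1*cos(2*x)*exp(4*x) + C2*exp(4*x)*sin(2*x).
Try f_p = A*cos(4*x) + B*sin(4*x). Substituting and equating the coefficients of cos(4x) and sin(4x) gives A = 12/65, B = 3/130, so f_p = 3*sin(4*x)/130 + 12*cos(4*x)/65.

f = 3*sin(4*x)/130 + 12*cos(4*x)/65 + C1*cos(2*x)*exp(4*x) + C2*exp(4*x)*sin(2*x)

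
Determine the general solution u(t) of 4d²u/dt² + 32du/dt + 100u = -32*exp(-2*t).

u = -8*exp(-2*t)/13 + C1*cos(3*t)*exp(-4*t) + C2*exp(-4*t)*sin(3*t)

Divide through by 4: u'' + 8u' + 25u = -8*exp(-2*t).
Characteristic equation r² + 8r + 25 = 0 has discriminant (8)² - 4·(25) = -36 < 0, so r = -4 ± 3i.
Hence u_h = C1*cos(3*t)*exp(-4*t) + C2*exp(-4*t)*sin(3*t).
Try u_p = A*exp(-2*t). Substituting into the equation and dividing by exp(-2*t) gives A = -8/13, so u_p = -8*exp(-2*t)/13.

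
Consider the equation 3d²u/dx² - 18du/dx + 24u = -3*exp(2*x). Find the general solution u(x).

u = C1*exp(4*x) + C2*exp(2*x) + x*exp(2*x)/2

Divide through by 3: u'' - 6u' + 8u = -exp(2*x).
Characteristic equation r² - 6r + 8 = 0 factors as (r - 4)(r - 2) = 0, so r = 4, 2.
Hence u_h = C1*exp(4*x) + C2*exp(2*x).
Since exp(2*x) solves the homogeneous equation (r = 2 is a root of multiplicity 1), multiply the trial by x. Try u_p = A*x*exp(2*x). Substituting into the equation and dividing by exp(2*x) gives A = 1/2, so u_p = x*exp(2*x)/2.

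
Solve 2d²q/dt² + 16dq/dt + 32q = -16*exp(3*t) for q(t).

q = -8*exp(3*t)/49 + C1*exp(-4*t) + C2*t*exp(-4*t)

Divide through by 2: q'' + 8q' + 16q = -8*exp(3*t).
Characteristic equation r² + 8r + 16 = 0 has discriminant (8)² - 4·(16) = 0, so r = -4 is a repeated root.
Hence q_h = (C1 + C2*t)*exp(-4*t).
Try q_p = A*exp(3*t). Substituting into the equation and dividing by exp(3*t) gives A = -8/49, so q_p = -8*exp(3*t)/49.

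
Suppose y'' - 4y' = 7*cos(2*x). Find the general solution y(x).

Characteristic equation r² - 4r = 0 factors as (r - 4)r = 0, so r = 4, 0.
Hence y_h = C1*exp(4*x) + C2.
Try y_p = A*cos(2*x) + B*sin(2*x). Substituting and equating the coefficients of cos(2x) and sin(2x) gives A = -7/20, B = -7/10, so y_p = -7*sin(2*x)/10 - 7*cos(2*x)/20.

y = C2 - 7*sin(2*x)/10 - 7*cos(2*x)/20 + C1*exp(4*x)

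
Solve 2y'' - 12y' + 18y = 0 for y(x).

y = C1*exp(3*x) + C2*x*exp(3*x)

Divide through by 2: y'' - 6y' + 9y = 0.
Characteristic equation r² - 6r + 9 = 0 has discriminant (-6)² - 4·(9) = 0, so r = 3 is a repeated root.
Hence y_h = (C1 + C2*x)*exp(3*x).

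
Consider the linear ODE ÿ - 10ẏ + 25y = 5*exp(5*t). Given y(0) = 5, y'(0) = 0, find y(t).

Characteristic equation r² - 10r + 25 = 0 has discriminant (-10)² - 4·(25) = 0, so r = 5 is a repeated root.
Hence y_h = (C1 + C2*t)*exp(5*t).
Since exp(5*t) solves the homogeneous equation (r = 5 is a root of multiplicity 2), multiply the trial by t^2. Try y_p = A*t^2*exp(5*t). Substituting into the equation and dividing by exp(5*t) gives A = 5/2, so y_p = 5*t^2*exp(5*t)/2.
General solution: y = C1*exp(5*t) + 5*t^2*exp(5*t)/2 + C2*t*exp(5*t).
Apply the initial conditions: y(0) = C1 = 5 and y'(0) = C2 + 5*C1 = 0. Solving gives C1 = 5, C2 = -25.

y = 5*exp(5*t) - 25*t*exp(5*t) + 5*t**2*exp(5*t)/2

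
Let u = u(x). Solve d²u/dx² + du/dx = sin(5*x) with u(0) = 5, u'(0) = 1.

u = 31/5 - 31*exp(-x)/26 - sin(5*x)/26 - cos(5*x)/130

Characteristic equation r² + r = 0 factors as (r + 1)r = 0, so r = -1, 0.
Hence u_h = C1*exp(-x) + C2.
Try u_p = A*cos(5*x) + B*sin(5*x). Substituting and equating the coefficients of cos(5x) and sin(5x) gives A = -1/130, B = -1/26, so u_p = -sin(5*x)/26 - cos(5*x)/130.
General solution: u = C2 - sin(5*x)/26 - cos(5*x)/130 + C1*exp(-x).
Apply the initial conditions: u(0) = -1/130 + C1 + C2 = 5 and u'(0) = -5/26 - C1 = 1. Solving gives C1 = -31/26, C2 = 31/5.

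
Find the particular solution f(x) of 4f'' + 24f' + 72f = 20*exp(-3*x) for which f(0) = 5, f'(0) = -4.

Divide through by 4: f'' + 6f' + 18f = 5*exp(-3*x).
Characteristic equation r² + 6r + 18 = 0 has discriminant (6)² - 4·(18) = -36 < 0, so r = -3 ± 3i.
Hence f_h = C1*cos(3*x)*exp(-3*x) + C2*exp(-3*x)*sin(3*x).
Try f_p = A*exp(-3*x). Substituting into the equation and dividing by exp(-3*x) gives A = 5/9, so f_p = 5*exp(-3*x)/9.
General solution: f = 5*exp(-3*x)/9 + C1*cos(3*x)*exp(-3*x) + C2*exp(-3*x)*sin(3*x).
Apply the initial conditions: f(0) = 5/9 + C1 = 5 and f'(0) = -5/3 - 3*C1 + 3*C2 = -4. Solving gives C1 = 40/9, C2 = 11/3.

f = 5*exp(-3*x)/9 + 11*exp(-3*x)*sin(3*x)/3 + 40*cos(3*x)*exp(-3*x)/9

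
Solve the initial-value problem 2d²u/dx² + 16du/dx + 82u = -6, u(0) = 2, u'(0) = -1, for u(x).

u = -3/41 + 85*cos(5*x)*exp(-4*x)/41 + 299*exp(-4*x)*sin(5*x)/205

Divide through by 2: u'' + 8u' + 41u = -3.
Characteristic equation r² + 8r + 41 = 0 has discriminant (8)² - 4·(41) = -100 < 0, so r = -4 ± 5i.
Hence u_h = C1*cos(5*x)*exp(-4*x) + C2*exp(-4*x)*sin(5*x).
For the particular solution try u_p = A0. Substituting and matching coefficients of each power of x gives A0 = -3/41, so u_p = -3/41.
General solution: u = -3/41 + C1*cos(5*x)*exp(-4*x) + C2*exp(-4*x)*sin(5*x).
Apply the initial conditions: u(0) = -3/41 + C1 = 2 and u'(0) = -4*C1 + 5*C2 = -1. Solving gives C1 = 85/41, C2 = 299/205.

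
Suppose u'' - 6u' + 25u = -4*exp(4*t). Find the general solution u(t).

u = -4*exp(4*t)/17 + C1*cos(4*t)*exp(3*t) + C2*exp(3*t)*sin(4*t)

Characteristic equation r² - 6r + 25 = 0 has discriminant (-6)² - 4·(25) = -64 < 0, so r = 3 ± 4i.
Hence u_h = C1*cos(4*t)*exp(3*t) + C2*exp(3*t)*sin(4*t).
Try u_p = A*exp(4*t). Substituting into the equation and dividing by exp(4*t) gives A = -4/17, so u_p = -4*exp(4*t)/17.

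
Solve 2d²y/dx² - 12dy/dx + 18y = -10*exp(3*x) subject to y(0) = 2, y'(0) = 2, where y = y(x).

Divide through by 2: y'' - 6y' + 9y = -5*exp(3*x).
Characteristic equation r² - 6r + 9 = 0 has discriminant (-6)² - 4·(9) = 0, so r = 3 is a repeated root.
Hence y_h = (C1 + C2*x)*exp(3*x).
Since exp(3*x) solves the homogeneous equation (r = 3 is a root of multiplicity 2), multiply the trial by x^2. Try y_p = A*x^2*exp(3*x). Substituting into the equation and dividing by exp(3*x) gives A = -5/2, so y_p = -5*x^2*exp(3*x)/2.
General solution: y = C1*exp(3*x) - 5*x^2*exp(3*x)/2 + C2*x*exp(3*x).
Apply the initial conditions: y(0) = C1 = 2 and y'(0) = C2 + 3*C1 = 2. Solving gives C1 = 2, C2 = -4.

y = 2*exp(3*x) - 4*x*exp(3*x) - 5*x**2*exp(3*x)/2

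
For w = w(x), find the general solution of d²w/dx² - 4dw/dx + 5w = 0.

w = C1*cos(x)*exp(2*x) + C2*exp(2*x)*sin(x)

Characteristic equation r² - 4r + 5 = 0 has discriminant (-4)² - 4·(5) = -4 < 0, so r = 2 ± i.
Hence w_h = C1*cos(x)*exp(2*x) + C2*exp(2*x)*sin(x).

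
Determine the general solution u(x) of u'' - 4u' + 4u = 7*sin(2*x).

u = 7*cos(2*x)/8 + C1*exp(2*x) + C2*x*exp(2*x)

Characteristic equation r² - 4r + 4 = 0 has discriminant (-4)² - 4·(4) = 0, so r = 2 is a repeated root.
Hence u_h = (C1 + C2*x)*exp(2*x).
Try u_p = A*cos(2*x) + B*sin(2*x). Substituting and equating the coefficients of cos(2x) and sin(2x) gives A = 7/8, B = 0, so u_p = 7*cos(2*x)/8.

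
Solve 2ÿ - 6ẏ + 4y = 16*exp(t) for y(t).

Divide through by 2: y'' - 3y' + 2y = 8*exp(t).
Characteristic equation r² - 3r + 2 = 0 factors as (r - 2)(r - 1) = 0, so r = 2, 1.
Hence y_h = C1*exp(2*t) + C2*exp(t).
Since exp(t) solves the homogeneous equation (r = 1 is a root of multiplicity 1), multiply the trial by t. Try y_p = A*t*exp(t). Substituting into the equation and dividing by exp(t) gives A = -8, so y_p = -8*t*exp(t).

y = C1*exp(2*t) + C2*exp(t) - 8*t*exp(t)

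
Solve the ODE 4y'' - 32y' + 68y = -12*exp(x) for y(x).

y = -3*exp(x)/10 + C1*cos(x)*exp(4*x) + C2*exp(4*x)*sin(x)

Divide through by 4: y'' - 8y' + 17y = -3*exp(x).
Characteristic equation r² - 8r + 17 = 0 has discriminant (-8)² - 4·(17) = -4 < 0, so r = 4 ± i.
Hence y_h = C1*cos(x)*exp(4*x) + C2*exp(4*x)*sin(x).
Try y_p = A*exp(x). Substituting into the equation and dividing by exp(x) gives A = -3/10, so y_p = -3*exp(x)/10.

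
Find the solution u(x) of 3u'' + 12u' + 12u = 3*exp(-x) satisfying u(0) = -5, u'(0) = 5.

Divide through by 3: u'' + 4u' + 4u = exp(-x).
Characteristic equation r² + 4r + 4 = 0 has discriminant (4)² - 4·(4) = 0, so r = -2 is a repeated root.
Hence u_h = (C1 + C2*x)*exp(-2*x).
Try u_p = A*exp(-x). Substituting into the equation and dividing by exp(-x) gives A = 1, so u_p = exp(-x).
General solution: u = C1*exp(-2*x) + C2*x*exp(-2*x) + exp(-x).
Apply the initial conditions: u(0) = 1 + C1 = -5 and u'(0) = -1 + C2 - 2*C1 = 5. Solving gives C1 = -6, C2 = -6.

u = -6*exp(-2*x) - 6*x*exp(-2*x) + exp(-x)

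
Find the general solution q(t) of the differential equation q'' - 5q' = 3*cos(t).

q = C2 - 15*sin(t)/26 - 3*cos(t)/26 + C1*exp(5*t)

Characteristic equation r² - 5r = 0 factors as (r - 5)r = 0, so r = 5, 0.
Hence q_h = C1*exp(5*t) + C2.
Try q_p = A*cos(t) + B*sin(t). Substituting and equating the coefficients of cos(t) and sin(t) gives A = -3/26, B = -15/26, so q_p = -15*sin(t)/26 - 3*cos(t)/26.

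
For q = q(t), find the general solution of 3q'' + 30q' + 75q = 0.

Divide through by 3: q'' + 10q' + 25q = 0.
Characteristic equation r² + 10r + 25 = 0 has discriminant (10)² - 4·(25) = 0, so r = -5 is a repeated root.
Hence q_h = (C1 + C2*t)*exp(-5*t).

q = C1*exp(-5*t) + C2*t*exp(-5*t)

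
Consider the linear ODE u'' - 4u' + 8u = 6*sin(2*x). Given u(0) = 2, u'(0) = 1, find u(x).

Characteristic equation r² - 4r + 8 = 0 has discriminant (-4)² - 4·(8) = -16 < 0, so r = 2 ± 2i.
Hence u_h = C1*cos(2*x)*exp(2*x) + C2*exp(2*x)*sin(2*x).
Try u_p = A*cos(2*x) + B*sin(2*x). Substituting and equating the coefficients of cos(2x) and sin(2x) gives A = 3/5, B = 3/10, so u_p = 3*cos(2*x)/5 + 3*sin(2*x)/10.
General solution: u = 3*cos(2*x)/5 + 3*sin(2*x)/10 + C1*cos(2*x)*exp(2*x) + C2*exp(2*x)*sin(2*x).
Apply the initial conditions: u(0) = 3/5 + C1 = 2 and u'(0) = 3/5 + 2*C1 + 2*C2 = 1. Solving gives C1 = 7/5, C2 = -6/5.

u = 3*cos(2*x)/5 + 3*sin(2*x)/10 - 6*exp(2*x)*sin(2*x)/5 + 7*cos(2*x)*exp(2*x)/5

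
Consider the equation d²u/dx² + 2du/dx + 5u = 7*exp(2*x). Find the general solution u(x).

u = 7*exp(2*x)/13 + C1*cos(2*x)*exp(-x) + C2*exp(-x)*sin(2*x)

Characteristic equation r² + 2r + 5 = 0 has discriminant (2)² - 4·(5) = -16 < 0, so r = -1 ± 2i.
Hence u_h = C1*cos(2*x)*exp(-x) + C2*exp(-x)*sin(2*x).
Try u_p = A*exp(2*x). Substituting into the equation and dividing by exp(2*x) gives A = 7/13, so u_p = 7*exp(2*x)/13.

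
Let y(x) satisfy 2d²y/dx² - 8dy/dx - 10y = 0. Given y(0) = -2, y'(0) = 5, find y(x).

y = exp(5*x)/2 - 5*exp(-x)/2

Divide through by 2: y'' - 4y' - 5y = 0.
Characteristic equation r² - 4r - 5 = 0 factors as (r + 1)(r - 5) = 0, so r = -1, 5.
Hence y_h = C1*exp(-x) + C2*exp(5*x).
Apply the initial conditions: y(0) = C1 + C2 = -2 and y'(0) = -C1 + 5*C2 = 5. Solving gives C1 = -5/2, C2 = 1/2.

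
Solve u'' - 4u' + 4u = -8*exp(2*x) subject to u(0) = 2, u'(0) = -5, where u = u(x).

Characteristic equation r² - 4r + 4 = 0 has discriminant (-4)² - 4·(4) = 0, so r = 2 is a repeated root.
Hence u_h = (C1 + C2*x)*exp(2*x).
Since exp(2*x) solves the homogeneous equation (r = 2 is a root of multiplicity 2), multiply the trial by x^2. Try u_p = A*x^2*exp(2*x). Substituting into the equation and dividing by exp(2*x) gives A = -4, so u_p = -4*x^2*exp(2*x).
General solution: u = C1*exp(2*x) - 4*x^2*exp(2*x) + C2*x*exp(2*x).
Apply the initial conditions: u(0) = C1 = 2 and u'(0) = C2 + 2*C1 = -5. Solving gives C1 = 2, C2 = -9.

u = 2*exp(2*x) - 9*x*exp(2*x) - 4*x**2*exp(2*x)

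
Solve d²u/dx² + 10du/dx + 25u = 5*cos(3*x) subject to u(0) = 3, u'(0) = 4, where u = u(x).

Characteristic equation r² + 10r + 25 = 0 has discriminant (10)² - 4·(25) = 0, so r = -5 is a repeated root.
Hence u_h = (C1 + C2*x)*exp(-5*x).
Try u_p = A*cos(3*x) + B*sin(3*x). Substituting and equating the coefficients of cos(3x) and sin(3x) gives A = 20/289, B = 75/578, so u_p = 20*cos(3*x)/289 + 75*sin(3*x)/578.
General solution: u = 20*cos(3*x)/289 + 75*sin(3*x)/578 + C1*exp(-5*x) + C2*x*exp(-5*x).
Apply the initial conditions: u(0) = 20/289 + C1 = 3 and u'(0) = 225/578 + C2 - 5*C1 = 4. Solving gives C1 = 847/289, C2 = 621/34.

u = 20*cos(3*x)/289 + 75*sin(3*x)/578 + 847*exp(-5*x)/289 + 621*x*exp(-5*x)/34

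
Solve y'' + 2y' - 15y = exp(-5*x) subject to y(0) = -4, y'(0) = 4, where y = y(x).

Characteristic equation r² + 2r - 15 = 0 factors as (r - 3)(r + 5) = 0, so r = 3, -5.
Hence y_h = C1*exp(3*x) + C2*exp(-5*x).
Since exp(-5*x) solves the homogeneous equation (r = -5 is a root of multiplicity 1), multiply the trial by x. Try y_p = A*x*exp(-5*x). Substituting into the equation and dividing by exp(-5*x) gives A = -1/8, so y_p = -x*exp(-5*x)/8.
General solution: y = C1*exp(3*x) + C2*exp(-5*x) - x*exp(-5*x)/8.
Apply the initial conditions: y(0) = C1 + C2 = -4 and y'(0) = -1/8 - 5*C2 + 3*C1 = 4. Solving gives C1 = -127/64, C2 = -129/64.

y = -129*exp(-5*x)/64 - 127*exp(3*x)/64 - x*exp(-5*x)/8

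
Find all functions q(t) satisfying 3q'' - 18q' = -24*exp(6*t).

q = C2 + C1*exp(6*t) - 4*t*exp(6*t)/3

Divide through by 3: q'' - 6q' = -8*exp(6*t).
Characteristic equation r² - 6r = 0 factors as (r - 6)r = 0, so r = 6, 0.
Hence q_h = C1*exp(6*t) + C2.
Since exp(6*t) solves the homogeneous equation (r = 6 is a root of multiplicity 1), multiply the trial by t. Try q_p = A*t*exp(6*t). Substituting into the equation and dividing by exp(6*t) gives A = -4/3, so q_p = -4*t*exp(6*t)/3.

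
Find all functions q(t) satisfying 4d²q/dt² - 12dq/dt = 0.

q = C2 + C1*exp(3*t)

Divide through by 4: q'' - 3q' = 0.
Characteristic equation r² - 3r = 0 factors as (r - 3)r = 0, so r = 3, 0.
Hence q_h = C1*exp(3*t) + C2.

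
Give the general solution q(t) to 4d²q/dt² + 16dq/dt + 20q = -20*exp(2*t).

q = -5*exp(2*t)/17 + C1*cos(t)*exp(-2*t) + C2*exp(-2*t)*sin(t)

Divide through by 4: q'' + 4q' + 5q = -5*exp(2*t).
Characteristic equation r² + 4r + 5 = 0 has discriminant (4)² - 4·(5) = -4 < 0, so r = -2 ± i.
Hence q_h = C1*cos(t)*exp(-2*t) + C2*exp(-2*t)*sin(t).
Try q_p = A*exp(2*t). Substituting into the equation and dividing by exp(2*t) gives A = -5/17, so q_p = -5*exp(2*t)/17.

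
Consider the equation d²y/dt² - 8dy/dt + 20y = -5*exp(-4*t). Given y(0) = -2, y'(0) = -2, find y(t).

Characteristic equation r² - 8r + 20 = 0 has discriminant (-8)² - 4·(20) = -16 < 0, so r = 4 ± 2i.
Hence y_h = C1*cos(2*t)*exp(4*t) + C2*exp(4*t)*sin(2*t).
Try y_p = A*exp(-4*t). Substituting into the equation and dividing by exp(-4*t) gives A = -5/68, so y_p = -5*exp(-4*t)/68.
General solution: y = -5*exp(-4*t)/68 + C1*cos(2*t)*exp(4*t) + C2*exp(4*t)*sin(2*t).
Apply the initial conditions: y(0) = -5/68 + C1 = -2 and y'(0) = 5/17 + 2*C2 + 4*C1 = -2. Solving gives C1 = -131/68, C2 = 46/17.

y = -5*exp(-4*t)/68 - 131*cos(2*t)*exp(4*t)/68 + 46*exp(4*t)*sin(2*t)/17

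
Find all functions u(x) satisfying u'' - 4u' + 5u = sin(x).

u = cos(x)/8 + sin(x)/8 + C1*cos(x)*exp(2*x) + C2*exp(2*x)*sin(x)

Characteristic equation r² - 4r + 5 = 0 has discriminant (-4)² - 4·(5) = -4 < 0, so r = 2 ± i.
Hence u_h = C1*cos(x)*exp(2*x) + C2*exp(2*x)*sin(x).
Try u_p = A*cos(x) + B*sin(x). Substituting and equating the coefficients of cos(x) and sin(x) gives A = 1/8, B = 1/8, so u_p = cos(x)/8 + sin(x)/8.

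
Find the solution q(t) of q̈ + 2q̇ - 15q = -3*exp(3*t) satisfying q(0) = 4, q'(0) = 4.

q = 61*exp(-5*t)/64 + 195*exp(3*t)/64 - 3*t*exp(3*t)/8

Characteristic equation r² + 2r - 15 = 0 factors as (r + 5)(r - 3) = 0, so r = -5, 3.
Hence q_h = C1*exp(-5*t) + C2*exp(3*t).
Since exp(3*t) solves the homogeneous equation (r = 3 is a root of multiplicity 1), multiply the trial by t. Try q_p = A*t*exp(3*t). Substituting into the equation and dividing by exp(3*t) gives A = -3/8, so q_p = -3*t*exp(3*t)/8.
General solution: q = C1*exp(-5*t) + C2*exp(3*t) - 3*t*exp(3*t)/8.
Apply the initial conditions: q(0) = C1 + C2 = 4 and q'(0) = -3/8 - 5*C1 + 3*C2 = 4. Solving gives C1 = 61/64, C2 = 195/64.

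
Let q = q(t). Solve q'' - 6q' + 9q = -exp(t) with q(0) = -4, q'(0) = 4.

Characteristic equation r² - 6r + 9 = 0 has discriminant (-6)² - 4·(9) = 0, so r = 3 is a repeated root.
Hence q_h = (C1 + C2*t)*exp(3*t).
Try q_p = A*exp(t). Substituting into the equation and dividing by exp(t) gives A = -1/4, so q_p = -exp(t)/4.
General solution: q = -exp(t)/4 + C1*exp(3*t) + C2*t*exp(3*t).
Apply the initial conditions: q(0) = -1/4 + C1 = -4 and q'(0) = -1/4 + C2 + 3*C1 = 4. Solving gives C1 = -15/4, C2 = 31/2.

q = -15*exp(3*t)/4 - exp(t)/4 + 31*t*exp(3*t)/2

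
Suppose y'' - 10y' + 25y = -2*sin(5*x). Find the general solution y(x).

y = -cos(5*x)/25 + C1*exp(5*x) + C2*x*exp(5*x)

Characteristic equation r² - 10r + 25 = 0 has discriminant (-10)² - 4·(25) = 0, so r = 5 is a repeated root.
Hence y_h = (C1 + C2*x)*exp(5*x).
Try y_p = A*cos(5*x) + B*sin(5*x). Substituting and equating the coefficients of cos(5x) and sin(5x) gives A = -1/25, B = 0, so y_p = -cos(5*x)/25.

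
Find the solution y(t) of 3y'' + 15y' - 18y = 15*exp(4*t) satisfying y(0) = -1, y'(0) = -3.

Divide through by 3: y'' + 5y' - 6y = 5*exp(4*t).
Characteristic equation r² + 5r - 6 = 0 factors as (r - 1)(r + 6) = 0, so r = 1, -6.
Hence y_h = C1*exp(t) + C2*exp(-6*t).
Try y_p = A*exp(4*t). Substituting into the equation and dividing by exp(4*t) gives A = 1/6, so y_p = exp(4*t)/6.
General solution: y = exp(4*t)/6 + C1*exp(t) + C2*exp(-6*t).
Apply the initial conditions: y(0) = 1/6 + C1 + C2 = -1 and y'(0) = 2/3 + C1 - 6*C2 = -3. Solving gives C1 = -32/21, C2 = 5/14.

y = -32*exp(t)/21 + exp(4*t)/6 + 5*exp(-6*t)/14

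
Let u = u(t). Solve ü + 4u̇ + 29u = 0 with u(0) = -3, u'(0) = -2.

u = -3*cos(5*t)*exp(-2*t) - 8*exp(-2*t)*sin(5*t)/5

Characteristic equation r² + 4r + 29 = 0 has discriminant (4)² - 4·(29) = -100 < 0, so r = -2 ± 5i.
Hence u_h = C1*cos(5*t)*exp(-2*t) + C2*exp(-2*t)*sin(5*t).
Apply the initial conditions: u(0) = C1 = -3 and u'(0) = -2*C1 + 5*C2 = -2. Solving gives C1 = -3, C2 = -8/5.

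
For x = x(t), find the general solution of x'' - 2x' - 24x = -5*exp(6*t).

Characteristic equation r² - 2r - 24 = 0 factors as (r + 4)(r - 6) = 0, so r = -4, 6.
Hence x_h = C1*exp(-4*t) + C2*exp(6*t).
Since exp(6*t) solves the homogeneous equation (r = 6 is a root of multiplicity 1), multiply the trial by t. Try x_p = A*t*exp(6*t). Substituting into the equation and dividing by exp(6*t) gives A = -1/2, so x_p = -t*exp(6*t)/2.

x = C1*exp(-4*t) + C2*exp(6*t) - t*exp(6*t)/2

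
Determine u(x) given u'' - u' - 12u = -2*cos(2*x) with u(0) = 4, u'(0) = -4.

Characteristic equation r² - r - 12 = 0 factors as (r - 4)(r + 3) = 0, so r = 4, -3.
Hence u_h = C1*exp(4*x) + C2*exp(-3*x).
Try u_p = A*cos(2*x) + B*sin(2*x). Substituting and equating the coefficients of cos(2x) and sin(2x) gives A = 8/65, B = 1/65, so u_p = sin(2*x)/65 + 8*cos(2*x)/65.
General solution: u = sin(2*x)/65 + 8*cos(2*x)/65 + C1*exp(4*x) + C2*exp(-3*x).
Apply the initial conditions: u(0) = 8/65 + C1 + C2 = 4 and u'(0) = 2/65 - 3*C2 + 4*C1 = -4. Solving gives C1 = 38/35, C2 = 254/91.

u = sin(2*x)/65 + 8*cos(2*x)/65 + 38*exp(4*x)/35 + 254*exp(-3*x)/91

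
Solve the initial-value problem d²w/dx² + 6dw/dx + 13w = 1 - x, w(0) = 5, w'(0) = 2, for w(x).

Characteristic equation r² + 6r + 13 = 0 has discriminant (6)² - 4·(13) = -16 < 0, so r = -3 ± 2i.
Hence w_h = C1*cos(2*x)*exp(-3*x) + C2*exp(-3*x)*sin(2*x).
For the particular solution try w_p = A0 + A1*x. Substituting and matching coefficients of each power of x gives A0 = 19/169, A1 = -1/13, so w_p = 19/169 - x/13.
General solution: w = 19/169 - x/13 + C1*cos(2*x)*exp(-3*x) + C2*exp(-3*x)*sin(2*x).
Apply the initial conditions: w(0) = 19/169 + C1 = 5 and w'(0) = -1/13 - 3*C1 + 2*C2 = 2. Solving gives C1 = 826/169, C2 = 2829/338.

w = 19/169 - x/13 + 826*cos(2*x)*exp(-3*x)/169 + 2829*exp(-3*x)*sin(2*x)/338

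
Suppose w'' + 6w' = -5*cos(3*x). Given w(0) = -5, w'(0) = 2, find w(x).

Characteristic equation r² + 6r = 0 factors as (r + 6)r = 0, so r = -6, 0.
Hence w_h = C1*exp(-6*x) + C2.
Try w_p = A*cos(3*x) + B*sin(3*x). Substituting and equating the coefficients of cos(3x) and sin(3x) gives A = 1/9, B = -2/9, so w_p = -2*sin(3*x)/9 + cos(3*x)/9.
General solution: w = C2 - 2*sin(3*x)/9 + cos(3*x)/9 + C1*exp(-6*x).
Apply the initial conditions: w(0) = 1/9 + C1 + C2 = -5 and w'(0) = -2/3 - 6*C1 = 2. Solving gives C1 = -4/9, C2 = -14/3.

w = -14/3 - 4*exp(-6*x)/9 - 2*sin(3*x)/9 + cos(3*x)/9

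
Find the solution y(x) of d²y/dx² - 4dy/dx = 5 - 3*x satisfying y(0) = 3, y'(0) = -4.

Characteristic equation r² - 4r = 0 factors as (r - 4)r = 0, so r = 4, 0.
Hence y_h = C1*exp(4*x) + C2.
Since 0 is a characteristic root (multiplicity 1), multiply the polynomial trial by x: try y_p = x*(A0 + A1*x). Substituting and matching coefficients of each power of x gives A0 = -17/16, A1 = 3/8, so y_p = -17*x/16 + 3*x^2/8.
General solution: y = C2 - 17*x/16 + 3*x^2/8 + C1*exp(4*x).
Apply the initial conditions: y(0) = C1 + C2 = 3 and y'(0) = -17/16 + 4*C1 = -4. Solving gives C1 = -47/64, C2 = 239/64.

y = 239/64 - 47*exp(4*x)/64 - 17*x/16 + 3*x**2/8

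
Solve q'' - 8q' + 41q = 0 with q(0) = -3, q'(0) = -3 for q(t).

q = -3*cos(5*t)*exp(4*t) + 9*exp(4*t)*sin(5*t)/5

Characteristic equation r² - 8r + 41 = 0 has discriminant (-8)² - 4·(41) = -100 < 0, so r = 4 ± 5i.
Hence q_h = C1*cos(5*t)*exp(4*t) + C2*exp(4*t)*sin(5*t).
Apply the initial conditions: q(0) = C1 = -3 and q'(0) = 4*C1 + 5*C2 = -3. Solving gives C1 = -3, C2 = 9/5.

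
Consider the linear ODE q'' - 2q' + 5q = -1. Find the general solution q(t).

Characteristic equation r² - 2r + 5 = 0 has discriminant (-2)² - 4·(5) = -16 < 0, so r = 1 ± 2i.
Hence q_h = C1*cos(2*t)*exp(t) + C2*exp(t)*sin(2*t).
For the particular solution try q_p = A0. Substituting and matching coefficients of each power of t gives A0 = -1/5, so q_p = -1/5.

q = -1/5 + C1*cos(2*t)*exp(t) + C2*exp(t)*sin(2*t)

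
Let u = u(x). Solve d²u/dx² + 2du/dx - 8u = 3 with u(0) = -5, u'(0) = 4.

Characteristic equation r² + 2r - 8 = 0 factors as (r - 2)(r + 4) = 0, so r = 2, -4.
Hence u_h = C1*exp(2*x) + C2*exp(-4*x).
For the particular solution try u_p = A0. Substituting and matching coefficients of each power of x gives A0 = -3/8, so u_p = -3/8.
General solution: u = -3/8 + C1*exp(2*x) + C2*exp(-4*x).
Apply the initial conditions: u(0) = -3/8 + C1 + C2 = -5 and u'(0) = -4*C2 + 2*C1 = 4. Solving gives C1 = -29/12, C2 = -53/24.

u = -3/8 - 53*exp(-4*x)/24 - 29*exp(2*x)/12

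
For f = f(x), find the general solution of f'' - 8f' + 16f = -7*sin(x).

f = -105*sin(x)/289 - 56*cos(x)/289 + C1*exp(4*x) + C2*x*exp(4*x)

Characteristic equation r² - 8r + 16 = 0 has discriminant (-8)² - 4·(16) = 0, so r = 4 is a repeated root.
Hence f_h = (C1 + C2*x)*exp(4*x).
Try f_p = A*cos(x) + B*sin(x). Substituting and equating the coefficients of cos(x) and sin(x) gives A = -56/289, B = -105/289, so f_p = -105*sin(x)/289 - 56*cos(x)/289.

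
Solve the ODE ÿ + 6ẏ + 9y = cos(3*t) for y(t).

y = sin(3*t)/18 + C1*exp(-3*t) + C2*t*exp(-3*t)

Characteristic equation r² + 6r + 9 = 0 has discriminant (6)² - 4·(9) = 0, so r = -3 is a repeated root.
Hence y_h = (C1 + C2*t)*exp(-3*t).
Try y_p = A*cos(3*t) + B*sin(3*t). Substituting and equating the coefficients of cos(3t) and sin(3t) gives A = 0, B = 1/18, so y_p = sin(3*t)/18.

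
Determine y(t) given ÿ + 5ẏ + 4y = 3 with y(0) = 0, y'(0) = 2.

y = 3/4 - 5*exp(-4*t)/12 - exp(-t)/3

Characteristic equation r² + 5r + 4 = 0 factors as (r + 1)(r + 4) = 0, so r = -1, -4.
Hence y_h = C1*exp(-t) + C2*exp(-4*t).
For the particular solution try y_p = A0. Substituting and matching coefficients of each power of t gives A0 = 3/4, so y_p = 3/4.
General solution: y = 3/4 + C1*exp(-t) + C2*exp(-4*t).
Apply the initial conditions: y(0) = 3/4 + C1 + C2 = 0 and y'(0) = -C1 - 4*C2 = 2. Solving gives C1 = -1/3, C2 = -5/12.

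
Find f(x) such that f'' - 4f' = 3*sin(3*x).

f = C2 - 3*sin(3*x)/25 + 4*cos(3*x)/25 + C1*exp(4*x)

Characteristic equation r² - 4r = 0 factors as (r - 4)r = 0, so r = 4, 0.
Hence f_h = C1*exp(4*x) + C2.
Try f_p = A*cos(3*x) + B*sin(3*x). Substituting and equating the coefficients of cos(3x) and sin(3x) gives A = 4/25, B = -3/25, so f_p = -3*sin(3*x)/25 + 4*cos(3*x)/25.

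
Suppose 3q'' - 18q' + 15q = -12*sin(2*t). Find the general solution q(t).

Divide through by 3: q'' - 6q' + 5q = -4*sin(2*t).
Characteristic equation r² - 6r + 5 = 0 factors as (r - 1)(r - 5) = 0, so r = 1, 5.
Hence q_h = C1*exp(t) + C2*exp(5*t).
Try q_p = A*cos(2*t) + B*sin(2*t). Substituting and equating the coefficients of cos(2t) and sin(2t) gives A = -48/145, B = -4/145, so q_p = -48*cos(2*t)/145 - 4*sin(2*t)/145.

q = -48*cos(2*t)/145 - 4*sin(2*t)/145 + C1*exp(t) + C2*exp(5*t)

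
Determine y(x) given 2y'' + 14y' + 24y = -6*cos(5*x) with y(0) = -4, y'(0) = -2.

Divide through by 2: y'' + 7y' + 12y = -3*cos(5*x).
Characteristic equation r² + 7r + 12 = 0 factors as (r + 4)(r + 3) = 0, so r = -4, -3.
Hence y_h = C1*exp(-4*x) + C2*exp(-3*x).
Try y_p = A*cos(5*x) + B*sin(5*x). Substituting and equating the coefficients of cos(5x) and sin(5x) gives A = 39/1394, B = -105/1394, so y_p = -105*sin(5*x)/1394 + 39*cos(5*x)/1394.
General solution: y = -105*sin(5*x)/1394 + 39*cos(5*x)/1394 + C1*exp(-4*x) + C2*exp(-3*x).
Apply the initial conditions: y(0) = 39/1394 + C1 + C2 = -4 and y'(0) = -525/1394 - 4*C1 - 3*C2 = -2. Solving gives C1 = 562/41, C2 = -603/34.

y = -603*exp(-3*x)/34 - 105*sin(5*x)/1394 + 39*cos(5*x)/1394 + 562*exp(-4*x)/41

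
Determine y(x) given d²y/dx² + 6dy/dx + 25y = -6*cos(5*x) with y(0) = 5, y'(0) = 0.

y = -sin(5*x)/5 + 4*exp(-3*x)*sin(4*x) + 5*cos(4*x)*exp(-3*x)

Characteristic equation r² + 6r + 25 = 0 has discriminant (6)² - 4·(25) = -64 < 0, so r = -3 ± 4i.
Hence y_h = C1*cos(4*x)*exp(-3*x) + C2*exp(-3*x)*sin(4*x).
Try y_p = A*cos(5*x) + B*sin(5*x). Substituting and equating the coefficients of cos(5x) and sin(5x) gives A = 0, B = -1/5, so y_p = -sin(5*x)/5.
General solution: y = -sin(5*x)/5 + C1*cos(4*x)*exp(-3*x) + C2*exp(-3*x)*sin(4*x).
Apply the initial conditions: y(0) = C1 = 5 and y'(0) = -1 - 3*C1 + 4*C2 = 0. Solving gives C1 = 5, C2 = 4.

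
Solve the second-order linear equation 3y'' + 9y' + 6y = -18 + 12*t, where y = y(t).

Divide through by 3: y'' + 3y' + 2y = -6 + 4*t.
Characteristic equation r² + 3r + 2 = 0 factors as (r + 1)(r + 2) = 0, so r = -1, -2.
Hence y_h = C1*exp(-t) + C2*exp(-2*t).
For the particular solution try y_p = A0 + A1*t. Substituting and matching coefficients of each power of t gives A0 = -6, A1 = 2, so y_p = -6 + 2*t.

y = -6 + 2*t + C1*exp(-t) + C2*exp(-2*t)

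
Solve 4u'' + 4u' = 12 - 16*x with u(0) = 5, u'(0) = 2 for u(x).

u = -2*x**2 + 5*exp(-x) + 7*x

Divide through by 4: u'' + u' = 3 - 4*x.
Characteristic equation r² + r = 0 factors as (r + 1)r = 0, so r = -1, 0.
Hence u_h = C1*exp(-x) + C2.
Since 0 is a characteristic root (multiplicity 1), multiply the polynomial trial by x: try u_p = x*(A0 + A1*x). Substituting and matching coefficients of each power of x gives A0 = 7, A1 = -2, so u_p = -2*x^2 + 7*x.
General solution: u = C2 - 2*x^2 + 7*x + C1*exp(-x).
Apply the initial conditions: u(0) = C1 + C2 = 5 and u'(0) = 7 - C1 = 2. Solving gives C1 = 5, C2 = 0.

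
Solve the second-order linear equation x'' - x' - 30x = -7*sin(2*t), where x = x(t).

x = -7*cos(2*t)/580 + 119*sin(2*t)/580 + C1*exp(-5*t) + C2*exp(6*t)

Characteristic equation r² - r - 30 = 0 factors as (r + 5)(r - 6) = 0, so r = -5, 6.
Hence x_h = C1*exp(-5*t) + C2*exp(6*t).
Try x_p = A*cos(2*t) + B*sin(2*t). Substituting and equating the coefficients of cos(2t) and sin(2t) gives A = -7/580, B = 119/580, so x_p = -7*cos(2*t)/580 + 119*sin(2*t)/580.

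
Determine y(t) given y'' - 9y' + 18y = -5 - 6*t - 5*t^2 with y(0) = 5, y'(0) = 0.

Characteristic equation r² - 9r + 18 = 0 factors as (r - 6)(r - 3) = 0, so r = 6, 3.
Hence y_h = C1*exp(6*t) + C2*exp(3*t).
For the particular solution try y_p = A0 + A1*t + A2*t^2. Substituting and matching coefficients of each power of t gives A0 = -179/324, A1 = -11/18, A2 = -5/18, so y_p = -179/324 - 11*t/18 - 5*t^2/18.
General solution: y = -179/324 - 11*t/18 - 5*t^2/18 + C1*exp(6*t) + C2*exp(3*t).
Apply the initial conditions: y(0) = -179/324 + C1 + C2 = 5 and y'(0) = -11/18 + 3*C2 + 6*C1 = 0. Solving gives C1 = -1733/324, C2 = 883/81.

y = -179/324 - 1733*exp(6*t)/324 - 11*t/18 - 5*t**2/18 + 883*exp(3*t)/81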